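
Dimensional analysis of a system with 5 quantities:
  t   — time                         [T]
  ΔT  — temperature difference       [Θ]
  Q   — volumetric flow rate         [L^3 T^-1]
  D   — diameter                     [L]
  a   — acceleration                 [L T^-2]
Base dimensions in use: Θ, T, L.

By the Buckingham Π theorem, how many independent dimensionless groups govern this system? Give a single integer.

Exponent matrix [Θ,T,L] × [t,ΔT,Q,D,a]:
  Θ: [ 0  1  0  0  0]
  T: [ 1  0 -1  0 -2]
  L: [ 0  0  3  1  1]
RREF → pivots at {t,ΔT,Q} ⇒ r = 3
n=5, r=3 ⇒ 2 dimensionless groups

2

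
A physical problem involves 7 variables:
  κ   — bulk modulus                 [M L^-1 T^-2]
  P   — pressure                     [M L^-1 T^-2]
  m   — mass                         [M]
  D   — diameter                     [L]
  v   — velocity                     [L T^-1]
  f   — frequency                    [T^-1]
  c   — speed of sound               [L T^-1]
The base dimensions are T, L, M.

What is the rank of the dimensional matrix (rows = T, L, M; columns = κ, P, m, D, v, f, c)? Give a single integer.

3

Dimensional matrix (T×L×M by κ×P×m×D×v×f×c):
  T: [-2 -2  0  0 -1 -1 -1]
  L: [-1 -1  0  1  1  0  1]
  M: [ 1  1  1  0  0  0  0]
Row reduction gives pivot columns κ,m,D; rank = 3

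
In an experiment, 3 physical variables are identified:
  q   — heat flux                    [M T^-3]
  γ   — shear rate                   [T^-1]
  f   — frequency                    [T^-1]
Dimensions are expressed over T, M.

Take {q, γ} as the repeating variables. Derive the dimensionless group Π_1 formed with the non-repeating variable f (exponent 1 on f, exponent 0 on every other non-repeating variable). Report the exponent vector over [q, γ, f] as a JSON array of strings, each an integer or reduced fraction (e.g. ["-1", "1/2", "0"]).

["0", "-1", "1"]

Write exponents as rows T,M / cols q,γ,f:
  T: [-3 -1 -1]
  M: [ 1  0  0]
RREF → pivots at {q,γ} ⇒ r = 2
Pivot set = {q,γ}, free = {f}
RREF:
  r0: [   1    0    0]
  r1: [   0    1    1]
Fix exponent of f at 1; solve each RREF row for its pivot's exponent:
  r0: exp(q) + (0)·1 = 0 ⇒ exp(q) = 0
  r1: exp(γ) + (1)·1 = 0 ⇒ exp(γ) = -1
Π_1 = γ^-1 · f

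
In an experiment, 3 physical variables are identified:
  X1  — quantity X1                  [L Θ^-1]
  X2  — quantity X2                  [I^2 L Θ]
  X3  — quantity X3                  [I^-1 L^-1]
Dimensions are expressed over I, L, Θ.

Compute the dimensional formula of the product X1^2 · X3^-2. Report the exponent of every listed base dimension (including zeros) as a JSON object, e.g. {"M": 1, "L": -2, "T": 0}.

{"I": 2, "L": 4, "Θ": -2}

Write exponents as rows I,L,Θ / cols X1,X2,X3:
  I: [ 0  2 -1]
  L: [ 1  1 -1]
  Θ: [-1  1  0]
  [I]: (2)·0+(-2)·-1 = 2
  [L]: (2)·1+(-2)·-1 = 4
  [Θ]: (2)·-1+(-2)·0 = -2
⇒ I^2 L^4 Θ^-2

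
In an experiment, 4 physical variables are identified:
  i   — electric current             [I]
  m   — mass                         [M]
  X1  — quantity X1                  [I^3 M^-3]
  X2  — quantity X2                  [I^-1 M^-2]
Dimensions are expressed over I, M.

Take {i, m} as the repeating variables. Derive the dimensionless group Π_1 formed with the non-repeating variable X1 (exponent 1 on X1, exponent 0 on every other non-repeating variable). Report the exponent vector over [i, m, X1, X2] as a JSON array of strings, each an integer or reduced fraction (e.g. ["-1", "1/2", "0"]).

["-3", "3", "1", "0"]

Exponent matrix [I,M] × [i,m,X1,X2]:
  I: [ 1  0  3 -1]
  M: [ 0  1 -3 -2]
Row reduction gives pivot columns i,m; rank = 2
Repeat: i,m; free: X1,X2
RREF:
  r0: [   1    0    3   -1]
  r1: [   0    1   -3   -2]
Fix exponent of X1 at 1, X2 at 0; solve each RREF row for its pivot's exponent:
  r0: exp(i) + (3)·1 = 0 ⇒ exp(i) = -3
  r1: exp(m) + (-3)·1 = 0 ⇒ exp(m) = 3
Π_1 = i^-3 · m^3 · X1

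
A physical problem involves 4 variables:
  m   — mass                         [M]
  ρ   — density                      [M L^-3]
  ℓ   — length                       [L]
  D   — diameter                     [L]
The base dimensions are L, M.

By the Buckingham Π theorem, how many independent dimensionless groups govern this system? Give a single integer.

2

Write exponents as rows L,M / cols m,ρ,ℓ,D:
  L: [ 0 -3  1  1]
  M: [ 1  1  0  0]
Echelon form has 2 nonzero rows (pivots: m,ρ)
Π count = n − r = 4 − 2 = 2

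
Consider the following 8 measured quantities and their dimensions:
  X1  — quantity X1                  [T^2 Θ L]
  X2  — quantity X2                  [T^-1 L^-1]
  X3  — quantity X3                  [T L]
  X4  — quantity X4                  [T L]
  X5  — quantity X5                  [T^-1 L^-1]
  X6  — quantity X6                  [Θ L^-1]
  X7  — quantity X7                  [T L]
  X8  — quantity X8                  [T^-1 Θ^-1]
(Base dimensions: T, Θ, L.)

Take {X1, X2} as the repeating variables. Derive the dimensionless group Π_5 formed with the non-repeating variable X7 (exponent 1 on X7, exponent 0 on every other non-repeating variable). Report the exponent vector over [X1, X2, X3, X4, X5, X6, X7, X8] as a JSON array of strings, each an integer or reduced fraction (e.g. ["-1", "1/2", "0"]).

["0", "1", "0", "0", "0", "0", "1", "0"]

Dimensional matrix (T×Θ×L by X1×X2×X3×X4×X5×X6×X7×X8):
  T: [ 2 -1  1  1 -1  0  1 -1]
  Θ: [ 1  0  0  0  0  1  0 -1]
  L: [ 1 -1  1  1 -1 -1  1  0]
Row reduction gives pivot columns X1,X2; rank = 2
Pivot set = {X1,X2}, free = {X3,X4,X5,X6,X7,X8}
RREF:
  r0: [   1    0    0    0    0    1    0   -1]
  r1: [   0    1   -1   -1    1    2   -1   -1]
  r2: [   0    0    0    0    0    0    0    0]
Fix exponent of X7 at 1, X3 at 0, X4 at 0, X5 at 0, X6 at 0, X8 at 0; solve each RREF row for its pivot's exponent:
  r0: exp(X1) + (0)·1 = 0 ⇒ exp(X1) = 0
  r1: exp(X2) + (-1)·1 = 0 ⇒ exp(X2) = 1
Π_5 = X2 · X7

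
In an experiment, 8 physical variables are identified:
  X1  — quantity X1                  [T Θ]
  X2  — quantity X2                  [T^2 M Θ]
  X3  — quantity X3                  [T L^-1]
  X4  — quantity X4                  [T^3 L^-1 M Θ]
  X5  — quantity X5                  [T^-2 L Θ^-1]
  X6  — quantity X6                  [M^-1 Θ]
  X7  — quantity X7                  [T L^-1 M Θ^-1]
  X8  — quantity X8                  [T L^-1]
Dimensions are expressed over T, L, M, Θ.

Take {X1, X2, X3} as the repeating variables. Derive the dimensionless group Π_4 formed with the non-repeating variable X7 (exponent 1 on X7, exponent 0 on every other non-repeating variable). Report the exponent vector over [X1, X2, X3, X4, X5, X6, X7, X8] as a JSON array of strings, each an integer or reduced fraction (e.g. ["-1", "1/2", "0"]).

["2", "-1", "-1", "0", "0", "0", "1", "0"]

Exponent matrix [T,L,M,Θ] × [X1,X2,X3,X4,X5,X6,X7,X8]:
  T: [ 1  2  1  3 -2  0  1  1]
  L: [ 0  0 -1 -1  1  0 -1 -1]
  M: [ 0  1  0  1  0 -1  1  0]
  Θ: [ 1  1  0  1 -1  1 -1  0]
Echelon form has 3 nonzero rows (pivots: X1,X2,X3)
Repeat: X1,X2,X3; free: X4,X5,X6,X7,X8
RREF:
  r0: [   1    0    0    0   -1    2   -2    0]
  r1: [   0    1    0    1    0   -1    1    0]
  r2: [   0    0    1    1   -1    0    1    1]
  r3: [   0    0    0    0    0    0    0    0]
Fix exponent of X7 at 1, X4 at 0, X5 at 0, X6 at 0, X8 at 0; solve each RREF row for its pivot's exponent:
  r0: exp(X1) + (-2)·1 = 0 ⇒ exp(X1) = 2
  r1: exp(X2) + (1)·1 = 0 ⇒ exp(X2) = -1
  r2: exp(X3) + (1)·1 = 0 ⇒ exp(X3) = -1
Π_4 = X1^2 · X2^-1 · X3^-1 · X7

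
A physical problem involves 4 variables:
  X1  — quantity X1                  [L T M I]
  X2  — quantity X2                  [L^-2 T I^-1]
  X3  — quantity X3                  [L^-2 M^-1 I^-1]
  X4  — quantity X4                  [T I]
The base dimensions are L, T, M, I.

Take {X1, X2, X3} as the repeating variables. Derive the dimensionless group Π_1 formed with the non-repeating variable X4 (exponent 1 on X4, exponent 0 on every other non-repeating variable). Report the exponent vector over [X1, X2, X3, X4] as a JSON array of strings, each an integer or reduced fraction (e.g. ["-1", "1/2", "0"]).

Dimensional matrix (L×T×M×I by X1×X2×X3×X4):
  L: [ 1 -2 -2  0]
  T: [ 1  1  0  1]
  M: [ 1  0 -1  0]
  I: [ 1 -1 -1  1]
Echelon form has 3 nonzero rows (pivots: X1,X2,X3)
Pivot set = {X1,X2,X3}, free = {X4}
RREF:
  r0: [   1    0    0    2]
  r1: [   0    1    0   -1]
  r2: [   0    0    1    2]
  r3: [   0    0    0    0]
Fix exponent of X4 at 1; solve each RREF row for its pivot's exponent:
  r0: exp(X1) + (2)·1 = 0 ⇒ exp(X1) = -2
  r1: exp(X2) + (-1)·1 = 0 ⇒ exp(X2) = 1
  r2: exp(X3) + (2)·1 = 0 ⇒ exp(X3) = -2
Π_1 = X1^-2 · X2 · X3^-2 · X4

["-2", "1", "-2", "1"]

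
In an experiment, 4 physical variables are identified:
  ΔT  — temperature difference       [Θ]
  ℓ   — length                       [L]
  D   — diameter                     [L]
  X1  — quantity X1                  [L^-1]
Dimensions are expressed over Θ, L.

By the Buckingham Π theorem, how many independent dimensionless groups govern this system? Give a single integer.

Write exponents as rows Θ,L / cols ΔT,ℓ,D,X1:
  Θ: [ 1  0  0  0]
  L: [ 0  1  1 -1]
Echelon form has 2 nonzero rows (pivots: ΔT,ℓ)
Π count = n − r = 4 − 2 = 2

2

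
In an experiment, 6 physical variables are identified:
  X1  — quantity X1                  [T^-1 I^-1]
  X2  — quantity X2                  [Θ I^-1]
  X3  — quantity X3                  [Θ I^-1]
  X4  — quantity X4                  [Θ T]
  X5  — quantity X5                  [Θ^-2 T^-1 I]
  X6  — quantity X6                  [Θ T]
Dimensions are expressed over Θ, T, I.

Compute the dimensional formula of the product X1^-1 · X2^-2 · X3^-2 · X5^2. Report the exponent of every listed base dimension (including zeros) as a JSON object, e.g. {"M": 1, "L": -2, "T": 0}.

Write exponents as rows Θ,T,I / cols X1,X2,X3,X4,X5,X6:
  Θ: [ 0  1  1  1 -2  1]
  T: [-1  0  0  1 -1  1]
  I: [-1 -1 -1  0  1  0]
  [Θ]: (-1)·0+(-2)·1+(-2)·1+(2)·-2 = -8
  [T]: (-1)·-1+(-2)·0+(-2)·0+(2)·-1 = -1
  [I]: (-1)·-1+(-2)·-1+(-2)·-1+(2)·1 = 7
⇒ Θ^-8 T^-1 I^7

{"Θ": -8, "T": -1, "I": 7}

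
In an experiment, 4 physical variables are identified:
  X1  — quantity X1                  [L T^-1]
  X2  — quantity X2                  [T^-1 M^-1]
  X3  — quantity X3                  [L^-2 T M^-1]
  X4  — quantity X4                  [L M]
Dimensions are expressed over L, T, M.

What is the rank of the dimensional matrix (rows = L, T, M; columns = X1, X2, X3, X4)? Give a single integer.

2

Exponent matrix [L,T,M] × [X1,X2,X3,X4]:
  L: [ 1  0 -2  1]
  T: [-1 -1  1  0]
  M: [ 0 -1 -1  1]
Row reduction gives pivot columns X1,X2; rank = 2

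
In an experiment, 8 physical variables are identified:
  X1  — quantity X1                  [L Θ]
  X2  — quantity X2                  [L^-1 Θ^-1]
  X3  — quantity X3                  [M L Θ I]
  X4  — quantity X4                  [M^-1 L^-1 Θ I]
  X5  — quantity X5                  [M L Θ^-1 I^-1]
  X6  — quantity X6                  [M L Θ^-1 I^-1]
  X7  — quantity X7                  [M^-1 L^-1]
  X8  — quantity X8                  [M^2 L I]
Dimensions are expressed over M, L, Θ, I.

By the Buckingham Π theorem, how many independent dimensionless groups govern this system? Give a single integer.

Dimensional matrix (M×L×Θ×I by X1×X2×X3×X4×X5×X6×X7×X8):
  M: [ 0  0  1 -1  1  1 -1  2]
  L: [ 1 -1  1 -1  1  1 -1  1]
  Θ: [ 1 -1  1  1 -1 -1  0  0]
  I: [ 0  0  1  1 -1 -1  0  1]
Echelon form has 3 nonzero rows (pivots: X1,X3,X4)
8 vars − rank 3 = 5 Π groups

5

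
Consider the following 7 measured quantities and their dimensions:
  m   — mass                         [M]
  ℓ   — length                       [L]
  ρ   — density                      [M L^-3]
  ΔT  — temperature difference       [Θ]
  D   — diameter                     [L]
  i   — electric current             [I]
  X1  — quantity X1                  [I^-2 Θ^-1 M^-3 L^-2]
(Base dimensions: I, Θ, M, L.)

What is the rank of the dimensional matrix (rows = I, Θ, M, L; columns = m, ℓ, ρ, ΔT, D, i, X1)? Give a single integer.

Exponent matrix [I,Θ,M,L] × [m,ℓ,ρ,ΔT,D,i,X1]:
  I: [ 0  0  0  0  0  1 -2]
  Θ: [ 0  0  0  1  0  0 -1]
  M: [ 1  0  1  0  0  0 -3]
  L: [ 0  1 -3  0  1  0 -2]
RREF → pivots at {m,ℓ,ΔT,i} ⇒ r = 4

4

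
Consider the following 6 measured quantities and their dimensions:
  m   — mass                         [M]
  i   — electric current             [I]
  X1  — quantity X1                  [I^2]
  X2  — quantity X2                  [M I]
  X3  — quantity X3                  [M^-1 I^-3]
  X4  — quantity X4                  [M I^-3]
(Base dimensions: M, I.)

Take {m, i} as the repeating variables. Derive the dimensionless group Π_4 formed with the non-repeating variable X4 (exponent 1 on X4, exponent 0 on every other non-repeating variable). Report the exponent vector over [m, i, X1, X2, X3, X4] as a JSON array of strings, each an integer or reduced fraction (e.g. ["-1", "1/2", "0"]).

Exponent matrix [M,I] × [m,i,X1,X2,X3,X4]:
  M: [ 1  0  0  1 -1  1]
  I: [ 0  1  2  1 -3 -3]
Echelon form has 2 nonzero rows (pivots: m,i)
Repeat: m,i; free: X1,X2,X3,X4
RREF:
  r0: [   1    0    0    1   -1    1]
  r1: [   0    1    2    1   -3   -3]
Fix exponent of X4 at 1, X1 at 0, X2 at 0, X3 at 0; solve each RREF row for its pivot's exponent:
  r0: exp(m) + (1)·1 = 0 ⇒ exp(m) = -1
  r1: exp(i) + (-3)·1 = 0 ⇒ exp(i) = 3
Π_4 = m^-1 · i^3 · X4

["-1", "3", "0", "0", "0", "1"]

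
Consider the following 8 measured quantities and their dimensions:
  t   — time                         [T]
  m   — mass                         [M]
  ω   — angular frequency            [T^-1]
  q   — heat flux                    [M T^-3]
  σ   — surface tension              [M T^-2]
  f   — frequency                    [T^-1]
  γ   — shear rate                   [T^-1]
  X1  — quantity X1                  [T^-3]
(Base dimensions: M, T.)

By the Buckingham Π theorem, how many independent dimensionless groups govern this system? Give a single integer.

6

Write exponents as rows M,T / cols t,m,ω,q,σ,f,γ,X1:
  M: [ 0  1  0  1  1  0  0  0]
  T: [ 1  0 -1 -3 -2 -1 -1 -3]
RREF → pivots at {t,m} ⇒ r = 2
n=8, r=2 ⇒ 6 dimensionless groups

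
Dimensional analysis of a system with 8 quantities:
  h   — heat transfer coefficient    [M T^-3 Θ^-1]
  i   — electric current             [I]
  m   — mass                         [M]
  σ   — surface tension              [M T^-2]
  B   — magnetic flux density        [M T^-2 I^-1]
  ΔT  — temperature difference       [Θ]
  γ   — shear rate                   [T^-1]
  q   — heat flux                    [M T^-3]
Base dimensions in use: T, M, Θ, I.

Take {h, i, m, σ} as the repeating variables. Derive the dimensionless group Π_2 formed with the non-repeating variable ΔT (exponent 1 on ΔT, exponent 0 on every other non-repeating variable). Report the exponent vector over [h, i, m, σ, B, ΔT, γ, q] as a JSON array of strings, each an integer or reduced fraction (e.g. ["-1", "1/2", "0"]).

Dimensional matrix (T×M×Θ×I by h×i×m×σ×B×ΔT×γ×q):
  T: [-3  0  0 -2 -2  0 -1 -3]
  M: [ 1  0  1  1  1  0  0  1]
  Θ: [-1  0  0  0  0  1  0  0]
  I: [ 0  1  0  0 -1  0  0  0]
Row reduction gives pivot columns h,i,m,σ; rank = 4
Repeat: h,i,m,σ; free: B,ΔT,γ,q
RREF:
  r0: [   1    0    0    0    0   -1    0    0]
  r1: [   0    1    0    0   -1    0    0    0]
  r2: [   0    0    1    0    0 -1/2 -1/2 -1/2]
  r3: [   0    0    0    1    1  3/2  1/2  3/2]
Fix exponent of ΔT at 1, B at 0, γ at 0, q at 0; solve each RREF row for its pivot's exponent:
  r0: exp(h) + (-1)·1 = 0 ⇒ exp(h) = 1
  r1: exp(i) + (0)·1 = 0 ⇒ exp(i) = 0
  r2: exp(m) + (-1/2)·1 = 0 ⇒ exp(m) = 1/2
  r3: exp(σ) + (3/2)·1 = 0 ⇒ exp(σ) = -3/2
Π_2 = h · m^(1/2) · σ^(-3/2) · ΔT

["1", "0", "1/2", "-3/2", "0", "1", "0", "0"]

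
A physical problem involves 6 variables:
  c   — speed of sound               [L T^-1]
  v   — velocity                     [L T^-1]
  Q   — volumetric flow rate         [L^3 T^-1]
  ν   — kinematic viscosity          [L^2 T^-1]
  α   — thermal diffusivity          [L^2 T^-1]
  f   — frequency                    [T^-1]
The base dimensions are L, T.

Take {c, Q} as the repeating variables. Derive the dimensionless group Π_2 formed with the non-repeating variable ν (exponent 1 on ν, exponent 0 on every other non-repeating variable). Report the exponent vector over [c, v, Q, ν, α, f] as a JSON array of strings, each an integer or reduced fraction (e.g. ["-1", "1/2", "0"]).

["-1/2", "0", "-1/2", "1", "0", "0"]

Dimensional matrix (L×T by c×v×Q×ν×α×f):
  L: [ 1  1  3  2  2  0]
  T: [-1 -1 -1 -1 -1 -1]
Echelon form has 2 nonzero rows (pivots: c,Q)
Pivot set = {c,Q}, free = {v,ν,α,f}
RREF:
  r0: [   1    1    0  1/2  1/2  3/2]
  r1: [   0    0    1  1/2  1/2 -1/2]
Fix exponent of ν at 1, v at 0, α at 0, f at 0; solve each RREF row for its pivot's exponent:
  r0: exp(c) + (1/2)·1 = 0 ⇒ exp(c) = -1/2
  r1: exp(Q) + (1/2)·1 = 0 ⇒ exp(Q) = -1/2
Π_2 = c^(-1/2) · Q^(-1/2) · ν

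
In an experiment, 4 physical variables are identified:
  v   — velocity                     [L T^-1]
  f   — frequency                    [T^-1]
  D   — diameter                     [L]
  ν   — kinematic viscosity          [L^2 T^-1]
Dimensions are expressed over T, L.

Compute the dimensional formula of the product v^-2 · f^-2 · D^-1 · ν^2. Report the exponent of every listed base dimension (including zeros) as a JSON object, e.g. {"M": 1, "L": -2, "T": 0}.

Dimensional matrix (T×L by v×f×D×ν):
  T: [-1 -1  0 -1]
  L: [ 1  0  1  2]
  [T]: (-2)·-1+(-2)·-1+(-1)·0+(2)·-1 = 2
  [L]: (-2)·1+(-2)·0+(-1)·1+(2)·2 = 1
⇒ T^2 L

{"T": 2, "L": 1}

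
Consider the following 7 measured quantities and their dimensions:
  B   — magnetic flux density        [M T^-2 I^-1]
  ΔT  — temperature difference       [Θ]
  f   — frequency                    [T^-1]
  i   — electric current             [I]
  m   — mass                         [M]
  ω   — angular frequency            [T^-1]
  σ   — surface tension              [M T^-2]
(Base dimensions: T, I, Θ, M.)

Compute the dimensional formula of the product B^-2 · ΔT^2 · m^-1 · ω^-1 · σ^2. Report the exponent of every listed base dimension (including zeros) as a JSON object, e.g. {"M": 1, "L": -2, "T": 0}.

Exponent matrix [T,I,Θ,M] × [B,ΔT,f,i,m,ω,σ]:
  T: [-2  0 -1  0  0 -1 -2]
  I: [-1  0  0  1  0  0  0]
  Θ: [ 0  1  0  0  0  0  0]
  M: [ 1  0  0  0  1  0  1]
  [T]: (-2)·-2+(2)·0+(-1)·0+(-1)·-1+(2)·-2 = 1
  [I]: (-2)·-1+(2)·0+(-1)·0+(-1)·0+(2)·0 = 2
  [Θ]: (-2)·0+(2)·1+(-1)·0+(-1)·0+(2)·0 = 2
  [M]: (-2)·1+(2)·0+(-1)·1+(-1)·0+(2)·1 = -1
⇒ T I^2 Θ^2 M^-1

{"T": 1, "I": 2, "Θ": 2, "M": -1}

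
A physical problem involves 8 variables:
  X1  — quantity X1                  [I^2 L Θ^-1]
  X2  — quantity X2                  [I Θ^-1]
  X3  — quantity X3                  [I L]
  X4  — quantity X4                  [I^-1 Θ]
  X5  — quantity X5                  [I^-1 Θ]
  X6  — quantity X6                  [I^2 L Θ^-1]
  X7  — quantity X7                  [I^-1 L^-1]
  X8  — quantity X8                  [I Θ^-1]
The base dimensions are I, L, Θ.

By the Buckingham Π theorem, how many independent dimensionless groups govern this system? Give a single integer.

Write exponents as rows I,L,Θ / cols X1,X2,X3,X4,X5,X6,X7,X8:
  I: [ 2  1  1 -1 -1  2 -1  1]
  L: [ 1  0  1  0  0  1 -1  0]
  Θ: [-1 -1  0  1  1 -1  0 -1]
Echelon form has 2 nonzero rows (pivots: X1,X2)
n=8, r=2 ⇒ 6 dimensionless groups

6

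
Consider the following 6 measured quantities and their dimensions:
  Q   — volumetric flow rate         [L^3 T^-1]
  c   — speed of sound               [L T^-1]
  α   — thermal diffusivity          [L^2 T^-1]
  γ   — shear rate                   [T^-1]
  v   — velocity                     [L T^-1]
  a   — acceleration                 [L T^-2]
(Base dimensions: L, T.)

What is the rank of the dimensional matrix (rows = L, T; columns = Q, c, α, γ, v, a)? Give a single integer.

Dimensional matrix (L×T by Q×c×α×γ×v×a):
  L: [ 3  1  2  0  1  1]
  T: [-1 -1 -1 -1 -1 -2]
Row reduction gives pivot columns Q,c; rank = 2

2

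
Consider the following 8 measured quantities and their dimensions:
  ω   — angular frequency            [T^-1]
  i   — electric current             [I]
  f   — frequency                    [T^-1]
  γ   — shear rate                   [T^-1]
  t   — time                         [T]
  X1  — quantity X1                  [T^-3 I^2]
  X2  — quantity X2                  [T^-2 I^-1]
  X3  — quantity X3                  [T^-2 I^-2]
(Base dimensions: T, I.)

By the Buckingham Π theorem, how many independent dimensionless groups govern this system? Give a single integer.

6

Dimensional matrix (T×I by ω×i×f×γ×t×X1×X2×X3):
  T: [-1  0 -1 -1  1 -3 -2 -2]
  I: [ 0  1  0  0  0  2 -1 -2]
Row reduction gives pivot columns ω,i; rank = 2
8 vars − rank 2 = 6 Π groups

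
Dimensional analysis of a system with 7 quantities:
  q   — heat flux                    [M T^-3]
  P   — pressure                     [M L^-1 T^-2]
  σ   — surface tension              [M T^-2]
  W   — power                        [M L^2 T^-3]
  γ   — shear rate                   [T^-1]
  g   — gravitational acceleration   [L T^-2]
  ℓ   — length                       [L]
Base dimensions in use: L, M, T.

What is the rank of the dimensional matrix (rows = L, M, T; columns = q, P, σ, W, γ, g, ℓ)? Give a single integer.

Exponent matrix [L,M,T] × [q,P,σ,W,γ,g,ℓ]:
  L: [ 0 -1  0  2  0  1  1]
  M: [ 1  1  1  1  0  0  0]
  T: [-3 -2 -2 -3 -1 -2  0]
Echelon form has 3 nonzero rows (pivots: q,P,σ)

3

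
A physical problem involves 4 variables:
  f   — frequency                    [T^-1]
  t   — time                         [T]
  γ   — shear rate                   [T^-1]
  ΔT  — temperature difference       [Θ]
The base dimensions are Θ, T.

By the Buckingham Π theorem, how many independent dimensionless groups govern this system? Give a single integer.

Write exponents as rows Θ,T / cols f,t,γ,ΔT:
  Θ: [ 0  0  0  1]
  T: [-1  1 -1  0]
Echelon form has 2 nonzero rows (pivots: f,ΔT)
Π count = n − r = 4 − 2 = 2

2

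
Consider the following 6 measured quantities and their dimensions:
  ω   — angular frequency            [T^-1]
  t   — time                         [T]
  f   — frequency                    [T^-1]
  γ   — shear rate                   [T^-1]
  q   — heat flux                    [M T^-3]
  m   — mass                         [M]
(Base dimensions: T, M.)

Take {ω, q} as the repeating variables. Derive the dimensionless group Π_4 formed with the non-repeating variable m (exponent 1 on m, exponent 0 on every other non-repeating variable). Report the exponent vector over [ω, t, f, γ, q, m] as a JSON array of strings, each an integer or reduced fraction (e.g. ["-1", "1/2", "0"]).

Dimensional matrix (T×M by ω×t×f×γ×q×m):
  T: [-1  1 -1 -1 -3  0]
  M: [ 0  0  0  0  1  1]
RREF → pivots at {ω,q} ⇒ r = 2
Pivot set = {ω,q}, free = {t,f,γ,m}
RREF:
  r0: [   1   -1    1    1    0   -3]
  r1: [   0    0    0    0    1    1]
Fix exponent of m at 1, t at 0, f at 0, γ at 0; solve each RREF row for its pivot's exponent:
  r0: exp(ω) + (-3)·1 = 0 ⇒ exp(ω) = 3
  r1: exp(q) + (1)·1 = 0 ⇒ exp(q) = -1
Π_4 = ω^3 · q^-1 · m

["3", "0", "0", "0", "-1", "1"]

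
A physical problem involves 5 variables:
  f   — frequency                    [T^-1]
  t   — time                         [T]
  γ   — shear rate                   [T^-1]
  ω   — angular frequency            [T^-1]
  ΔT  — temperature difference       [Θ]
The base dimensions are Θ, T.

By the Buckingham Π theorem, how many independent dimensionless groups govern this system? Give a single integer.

Write exponents as rows Θ,T / cols f,t,γ,ω,ΔT:
  Θ: [ 0  0  0  0  1]
  T: [-1  1 -1 -1  0]
RREF → pivots at {f,ΔT} ⇒ r = 2
Π count = n − r = 5 − 2 = 3

3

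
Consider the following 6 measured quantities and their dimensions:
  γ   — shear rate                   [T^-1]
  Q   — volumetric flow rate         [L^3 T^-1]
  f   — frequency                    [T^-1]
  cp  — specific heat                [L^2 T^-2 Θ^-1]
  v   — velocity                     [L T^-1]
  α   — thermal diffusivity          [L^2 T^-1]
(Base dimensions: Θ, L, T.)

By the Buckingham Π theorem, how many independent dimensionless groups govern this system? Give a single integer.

Exponent matrix [Θ,L,T] × [γ,Q,f,cp,v,α]:
  Θ: [ 0  0  0 -1  0  0]
  L: [ 0  3  0  2  1  2]
  T: [-1 -1 -1 -2 -1 -1]
RREF → pivots at {γ,Q,cp} ⇒ r = 3
n=6, r=3 ⇒ 3 dimensionless groups

3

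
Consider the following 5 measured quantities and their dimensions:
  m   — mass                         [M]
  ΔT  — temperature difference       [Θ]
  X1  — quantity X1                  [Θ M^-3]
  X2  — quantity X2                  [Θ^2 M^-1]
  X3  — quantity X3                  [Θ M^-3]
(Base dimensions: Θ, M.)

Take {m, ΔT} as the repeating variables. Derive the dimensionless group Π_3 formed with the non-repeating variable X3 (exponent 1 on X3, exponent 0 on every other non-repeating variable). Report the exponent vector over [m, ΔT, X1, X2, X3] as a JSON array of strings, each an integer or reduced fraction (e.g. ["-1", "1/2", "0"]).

Dimensional matrix (Θ×M by m×ΔT×X1×X2×X3):
  Θ: [ 0  1  1  2  1]
  M: [ 1  0 -3 -1 -3]
Row reduction gives pivot columns m,ΔT; rank = 2
Repeat: m,ΔT; free: X1,X2,X3
RREF:
  r0: [   1    0   -3   -1   -3]
  r1: [   0    1    1    2    1]
Fix exponent of X3 at 1, X1 at 0, X2 at 0; solve each RREF row for its pivot's exponent:
  r0: exp(m) + (-3)·1 = 0 ⇒ exp(m) = 3
  r1: exp(ΔT) + (1)·1 = 0 ⇒ exp(ΔT) = -1
Π_3 = m^3 · ΔT^-1 · X3

["3", "-1", "0", "0", "1"]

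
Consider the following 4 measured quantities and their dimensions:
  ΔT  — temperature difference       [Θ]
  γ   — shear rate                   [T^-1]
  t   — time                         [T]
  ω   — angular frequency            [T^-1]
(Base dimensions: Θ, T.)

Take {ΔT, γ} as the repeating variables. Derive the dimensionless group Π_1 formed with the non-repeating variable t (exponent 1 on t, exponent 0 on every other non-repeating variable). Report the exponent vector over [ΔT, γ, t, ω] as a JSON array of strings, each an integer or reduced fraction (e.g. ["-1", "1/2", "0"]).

["0", "1", "1", "0"]

Exponent matrix [Θ,T] × [ΔT,γ,t,ω]:
  Θ: [ 1  0  0  0]
  T: [ 0 -1  1 -1]
Row reduction gives pivot columns ΔT,γ; rank = 2
Pivot set = {ΔT,γ}, free = {t,ω}
RREF:
  r0: [   1    0    0    0]
  r1: [   0    1   -1    1]
Fix exponent of t at 1, ω at 0; solve each RREF row for its pivot's exponent:
  r0: exp(ΔT) + (0)·1 = 0 ⇒ exp(ΔT) = 0
  r1: exp(γ) + (-1)·1 = 0 ⇒ exp(γ) = 1
Π_1 = γ · t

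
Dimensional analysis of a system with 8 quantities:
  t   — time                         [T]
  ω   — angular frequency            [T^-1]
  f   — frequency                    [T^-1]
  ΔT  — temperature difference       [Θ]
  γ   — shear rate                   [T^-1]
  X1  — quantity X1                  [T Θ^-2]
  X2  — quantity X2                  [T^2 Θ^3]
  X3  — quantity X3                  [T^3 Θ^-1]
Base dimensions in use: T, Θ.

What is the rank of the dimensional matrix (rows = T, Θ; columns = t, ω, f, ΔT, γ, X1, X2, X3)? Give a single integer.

2

Write exponents as rows T,Θ / cols t,ω,f,ΔT,γ,X1,X2,X3:
  T: [ 1 -1 -1  0 -1  1  2  3]
  Θ: [ 0  0  0  1  0 -2  3 -1]
Row reduction gives pivot columns t,ΔT; rank = 2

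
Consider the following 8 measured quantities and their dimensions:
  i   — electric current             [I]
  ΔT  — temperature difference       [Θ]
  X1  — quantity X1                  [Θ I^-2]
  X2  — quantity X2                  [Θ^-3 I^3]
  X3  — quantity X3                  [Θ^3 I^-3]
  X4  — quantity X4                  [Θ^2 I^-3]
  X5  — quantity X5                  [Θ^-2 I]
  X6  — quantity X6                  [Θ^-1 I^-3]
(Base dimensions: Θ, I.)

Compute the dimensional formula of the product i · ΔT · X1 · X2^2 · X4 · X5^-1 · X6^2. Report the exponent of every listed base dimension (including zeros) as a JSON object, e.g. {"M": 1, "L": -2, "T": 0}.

Write exponents as rows Θ,I / cols i,ΔT,X1,X2,X3,X4,X5,X6:
  Θ: [ 0  1  1 -3  3  2 -2 -1]
  I: [ 1  0 -2  3 -3 -3  1 -3]
  [Θ]: (1)·0+(1)·1+(1)·1+(2)·-3+(1)·2+(-1)·-2+(2)·-1 = -2
  [I]: (1)·1+(1)·0+(1)·-2+(2)·3+(1)·-3+(-1)·1+(2)·-3 = -5
⇒ Θ^-2 I^-5

{"Θ": -2, "I": -5}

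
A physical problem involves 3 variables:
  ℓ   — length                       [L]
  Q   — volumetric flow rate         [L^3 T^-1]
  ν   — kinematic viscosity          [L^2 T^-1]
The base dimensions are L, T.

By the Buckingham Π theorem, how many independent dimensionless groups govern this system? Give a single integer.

Dimensional matrix (L×T by ℓ×Q×ν):
  L: [ 1  3  2]
  T: [ 0 -1 -1]
Echelon form has 2 nonzero rows (pivots: ℓ,Q)
Π count = n − r = 3 − 2 = 1

1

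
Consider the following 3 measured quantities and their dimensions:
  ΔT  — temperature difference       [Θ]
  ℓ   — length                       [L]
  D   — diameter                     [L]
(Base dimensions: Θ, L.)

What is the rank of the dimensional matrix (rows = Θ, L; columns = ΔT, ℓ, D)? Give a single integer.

2

Write exponents as rows Θ,L / cols ΔT,ℓ,D:
  Θ: [ 1  0  0]
  L: [ 0  1  1]
Row reduction gives pivot columns ΔT,ℓ; rank = 2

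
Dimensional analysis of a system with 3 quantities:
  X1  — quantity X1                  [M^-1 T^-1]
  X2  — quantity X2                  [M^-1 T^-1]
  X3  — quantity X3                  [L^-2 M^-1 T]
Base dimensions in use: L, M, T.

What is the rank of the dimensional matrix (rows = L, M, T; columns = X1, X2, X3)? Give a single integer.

2

Dimensional matrix (L×M×T by X1×X2×X3):
  L: [ 0  0 -2]
  M: [-1 -1 -1]
  T: [-1 -1  1]
Echelon form has 2 nonzero rows (pivots: X1,X3)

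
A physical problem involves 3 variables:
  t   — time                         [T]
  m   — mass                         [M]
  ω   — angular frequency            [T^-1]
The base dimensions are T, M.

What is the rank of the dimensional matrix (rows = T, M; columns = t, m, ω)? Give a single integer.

Exponent matrix [T,M] × [t,m,ω]:
  T: [ 1  0 -1]
  M: [ 0  1  0]
Row reduction gives pivot columns t,m; rank = 2

2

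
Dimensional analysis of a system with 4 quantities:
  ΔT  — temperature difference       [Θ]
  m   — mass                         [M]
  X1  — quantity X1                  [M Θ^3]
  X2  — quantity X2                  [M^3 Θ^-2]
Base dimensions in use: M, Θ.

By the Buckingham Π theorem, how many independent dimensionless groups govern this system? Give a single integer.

Dimensional matrix (M×Θ by ΔT×m×X1×X2):
  M: [ 0  1  1  3]
  Θ: [ 1  0  3 -2]
RREF → pivots at {ΔT,m} ⇒ r = 2
n=4, r=2 ⇒ 2 dimensionless groups

2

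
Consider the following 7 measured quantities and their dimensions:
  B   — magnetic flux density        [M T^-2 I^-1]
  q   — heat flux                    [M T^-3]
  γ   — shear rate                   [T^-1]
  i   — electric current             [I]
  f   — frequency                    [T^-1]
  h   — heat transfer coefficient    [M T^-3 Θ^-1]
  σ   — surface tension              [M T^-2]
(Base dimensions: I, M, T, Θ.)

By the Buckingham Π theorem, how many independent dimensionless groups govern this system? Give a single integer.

Dimensional matrix (I×M×T×Θ by B×q×γ×i×f×h×σ):
  I: [-1  0  0  1  0  0  0]
  M: [ 1  1  0  0  0  1  1]
  T: [-2 -3 -1  0 -1 -3 -2]
  Θ: [ 0  0  0  0  0 -1  0]
RREF → pivots at {B,q,γ,h} ⇒ r = 4
Π count = n − r = 7 − 4 = 3

3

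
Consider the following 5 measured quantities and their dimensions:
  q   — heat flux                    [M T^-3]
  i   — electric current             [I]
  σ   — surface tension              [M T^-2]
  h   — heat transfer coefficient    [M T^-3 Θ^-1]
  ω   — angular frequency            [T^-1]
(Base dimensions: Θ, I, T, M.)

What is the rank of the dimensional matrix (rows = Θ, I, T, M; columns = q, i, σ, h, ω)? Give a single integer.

Dimensional matrix (Θ×I×T×M by q×i×σ×h×ω):
  Θ: [ 0  0  0 -1  0]
  I: [ 0  1  0  0  0]
  T: [-3  0 -2 -3 -1]
  M: [ 1  0  1  1  0]
Echelon form has 4 nonzero rows (pivots: q,i,σ,h)

4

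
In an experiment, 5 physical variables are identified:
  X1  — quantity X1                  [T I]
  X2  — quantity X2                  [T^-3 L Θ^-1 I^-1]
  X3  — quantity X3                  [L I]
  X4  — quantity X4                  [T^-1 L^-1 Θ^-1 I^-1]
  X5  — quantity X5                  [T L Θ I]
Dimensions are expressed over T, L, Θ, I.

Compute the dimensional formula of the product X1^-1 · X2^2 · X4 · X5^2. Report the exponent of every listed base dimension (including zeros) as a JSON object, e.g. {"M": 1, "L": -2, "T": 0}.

{"T": -6, "L": 3, "Θ": -1, "I": -2}

Dimensional matrix (T×L×Θ×I by X1×X2×X3×X4×X5):
  T: [ 1 -3  0 -1  1]
  L: [ 0  1  1 -1  1]
  Θ: [ 0 -1  0 -1  1]
  I: [ 1 -1  1 -1  1]
  [T]: (-1)·1+(2)·-3+(1)·-1+(2)·1 = -6
  [L]: (-1)·0+(2)·1+(1)·-1+(2)·1 = 3
  [Θ]: (-1)·0+(2)·-1+(1)·-1+(2)·1 = -1
  [I]: (-1)·1+(2)·-1+(1)·-1+(2)·1 = -2
⇒ T^-6 L^3 Θ^-1 I^-2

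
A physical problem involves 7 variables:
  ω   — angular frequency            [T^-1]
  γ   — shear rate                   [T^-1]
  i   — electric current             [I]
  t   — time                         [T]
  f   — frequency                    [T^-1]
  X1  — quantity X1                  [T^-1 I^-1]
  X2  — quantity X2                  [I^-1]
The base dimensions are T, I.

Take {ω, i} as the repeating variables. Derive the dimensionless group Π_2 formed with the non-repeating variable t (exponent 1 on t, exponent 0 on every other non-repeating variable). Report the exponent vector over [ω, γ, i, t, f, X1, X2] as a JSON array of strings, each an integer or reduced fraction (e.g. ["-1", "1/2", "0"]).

Write exponents as rows T,I / cols ω,γ,i,t,f,X1,X2:
  T: [-1 -1  0  1 -1 -1  0]
  I: [ 0  0  1  0  0 -1 -1]
Echelon form has 2 nonzero rows (pivots: ω,i)
Pivot set = {ω,i}, free = {γ,t,f,X1,X2}
RREF:
  r0: [   1    1    0   -1    1    1    0]
  r1: [   0    0    1    0    0   -1   -1]
Fix exponent of t at 1, γ at 0, f at 0, X1 at 0, X2 at 0; solve each RREF row for its pivot's exponent:
  r0: exp(ω) + (-1)·1 = 0 ⇒ exp(ω) = 1
  r1: exp(i) + (0)·1 = 0 ⇒ exp(i) = 0
Π_2 = ω · t

["1", "0", "0", "1", "0", "0", "0"]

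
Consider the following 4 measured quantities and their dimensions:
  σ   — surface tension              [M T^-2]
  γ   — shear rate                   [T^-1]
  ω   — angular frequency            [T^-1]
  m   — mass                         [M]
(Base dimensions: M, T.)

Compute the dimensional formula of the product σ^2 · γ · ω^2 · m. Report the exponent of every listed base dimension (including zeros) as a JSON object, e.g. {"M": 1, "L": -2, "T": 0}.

Dimensional matrix (M×T by σ×γ×ω×m):
  M: [ 1  0  0  1]
  T: [-2 -1 -1  0]
  [M]: (2)·1+(1)·0+(2)·0+(1)·1 = 3
  [T]: (2)·-2+(1)·-1+(2)·-1+(1)·0 = -7
⇒ M^3 T^-7

{"M": 3, "T": -7}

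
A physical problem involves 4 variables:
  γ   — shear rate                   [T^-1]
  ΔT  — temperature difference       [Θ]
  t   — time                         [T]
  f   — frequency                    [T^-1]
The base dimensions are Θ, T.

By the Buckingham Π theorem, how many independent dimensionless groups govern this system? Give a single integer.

Dimensional matrix (Θ×T by γ×ΔT×t×f):
  Θ: [ 0  1  0  0]
  T: [-1  0  1 -1]
Row reduction gives pivot columns γ,ΔT; rank = 2
n=4, r=2 ⇒ 2 dimensionless groups

2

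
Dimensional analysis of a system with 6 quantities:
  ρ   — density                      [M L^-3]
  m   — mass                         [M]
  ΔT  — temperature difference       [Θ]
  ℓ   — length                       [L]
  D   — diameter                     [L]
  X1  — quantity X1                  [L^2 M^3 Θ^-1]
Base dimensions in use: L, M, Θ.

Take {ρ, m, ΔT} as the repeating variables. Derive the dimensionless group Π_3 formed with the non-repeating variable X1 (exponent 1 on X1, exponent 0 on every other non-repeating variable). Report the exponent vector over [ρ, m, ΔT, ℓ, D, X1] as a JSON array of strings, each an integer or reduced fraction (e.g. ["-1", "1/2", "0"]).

["2/3", "-11/3", "1", "0", "0", "1"]

Exponent matrix [L,M,Θ] × [ρ,m,ΔT,ℓ,D,X1]:
  L: [-3  0  0  1  1  2]
  M: [ 1  1  0  0  0  3]
  Θ: [ 0  0  1  0  0 -1]
Row reduction gives pivot columns ρ,m,ΔT; rank = 3
Pivot set = {ρ,m,ΔT}, free = {ℓ,D,X1}
RREF:
  r0: [   1    0    0 -1/3 -1/3 -2/3]
  r1: [   0    1    0  1/3  1/3 11/3]
  r2: [   0    0    1    0    0   -1]
Fix exponent of X1 at 1, ℓ at 0, D at 0; solve each RREF row for its pivot's exponent:
  r0: exp(ρ) + (-2/3)·1 = 0 ⇒ exp(ρ) = 2/3
  r1: exp(m) + (11/3)·1 = 0 ⇒ exp(m) = -11/3
  r2: exp(ΔT) + (-1)·1 = 0 ⇒ exp(ΔT) = 1
Π_3 = ρ^(2/3) · m^(-11/3) · ΔT · X1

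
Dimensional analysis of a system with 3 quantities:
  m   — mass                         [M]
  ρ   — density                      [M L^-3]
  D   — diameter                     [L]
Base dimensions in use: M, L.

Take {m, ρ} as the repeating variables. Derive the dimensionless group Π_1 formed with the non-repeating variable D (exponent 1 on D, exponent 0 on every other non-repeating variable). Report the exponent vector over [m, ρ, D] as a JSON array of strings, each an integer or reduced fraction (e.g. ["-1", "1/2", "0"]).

Write exponents as rows M,L / cols m,ρ,D:
  M: [ 1  1  0]
  L: [ 0 -3  1]
RREF → pivots at {m,ρ} ⇒ r = 2
Pivot set = {m,ρ}, free = {D}
RREF:
  r0: [   1    0  1/3]
  r1: [   0    1 -1/3]
Fix exponent of D at 1; solve each RREF row for its pivot's exponent:
  r0: exp(m) + (1/3)·1 = 0 ⇒ exp(m) = -1/3
  r1: exp(ρ) + (-1/3)·1 = 0 ⇒ exp(ρ) = 1/3
Π_1 = m^(-1/3) · ρ^(1/3) · D

["-1/3", "1/3", "1"]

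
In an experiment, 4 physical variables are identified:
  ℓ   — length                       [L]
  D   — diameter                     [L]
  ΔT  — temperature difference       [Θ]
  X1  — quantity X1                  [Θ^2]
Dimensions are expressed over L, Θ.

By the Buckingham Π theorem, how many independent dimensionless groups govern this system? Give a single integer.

2

Exponent matrix [L,Θ] × [ℓ,D,ΔT,X1]:
  L: [ 1  1  0  0]
  Θ: [ 0  0  1  2]
RREF → pivots at {ℓ,ΔT} ⇒ r = 2
Π count = n − r = 4 − 2 = 2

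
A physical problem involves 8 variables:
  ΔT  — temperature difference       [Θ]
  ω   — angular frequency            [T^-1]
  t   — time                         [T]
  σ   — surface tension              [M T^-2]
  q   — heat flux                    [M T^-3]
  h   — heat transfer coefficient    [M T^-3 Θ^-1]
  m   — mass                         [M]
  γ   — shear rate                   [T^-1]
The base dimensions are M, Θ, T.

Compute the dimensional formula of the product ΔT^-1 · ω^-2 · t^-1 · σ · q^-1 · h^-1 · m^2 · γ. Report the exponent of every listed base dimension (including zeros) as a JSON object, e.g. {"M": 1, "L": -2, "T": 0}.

{"M": 1, "Θ": 0, "T": 4}

Write exponents as rows M,Θ,T / cols ΔT,ω,t,σ,q,h,m,γ:
  M: [ 0  0  0  1  1  1  1  0]
  Θ: [ 1  0  0  0  0 -1  0  0]
  T: [ 0 -1  1 -2 -3 -3  0 -1]
  [M]: (-1)·0+(-2)·0+(-1)·0+(1)·1+(-1)·1+(-1)·1+(2)·1+(1)·0 = 1
  [Θ]: (-1)·1+(-2)·0+(-1)·0+(1)·0+(-1)·0+(-1)·-1+(2)·0+(1)·0 = 0
  [T]: (-1)·0+(-2)·-1+(-1)·1+(1)·-2+(-1)·-3+(-1)·-3+(2)·0+(1)·-1 = 4
⇒ M T^4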